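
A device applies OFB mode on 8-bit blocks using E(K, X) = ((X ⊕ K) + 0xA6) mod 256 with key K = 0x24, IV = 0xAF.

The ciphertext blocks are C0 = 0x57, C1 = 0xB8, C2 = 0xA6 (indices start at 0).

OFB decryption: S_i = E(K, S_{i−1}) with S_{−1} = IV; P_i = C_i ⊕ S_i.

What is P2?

P2 = 0xE3

P0: S = E(K, 0xAF) = 0x31; 0x57 ⊕ 0x31 = 0x66.
P1: S = E(K, 0x31) = 0xBB; 0xB8 ⊕ 0xBB = 0x03.
P2: S = E(K, 0xBB) = 0x45; 0xA6 ⊕ 0x45 = 0xE3.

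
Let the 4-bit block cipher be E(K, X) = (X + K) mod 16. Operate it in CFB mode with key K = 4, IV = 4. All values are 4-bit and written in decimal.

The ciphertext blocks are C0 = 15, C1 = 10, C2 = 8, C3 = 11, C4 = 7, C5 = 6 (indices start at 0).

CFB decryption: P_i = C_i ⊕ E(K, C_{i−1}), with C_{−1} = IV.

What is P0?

P0 = 7

P0: E(K, 4) = 8; 15 ⊕ 8 = 7.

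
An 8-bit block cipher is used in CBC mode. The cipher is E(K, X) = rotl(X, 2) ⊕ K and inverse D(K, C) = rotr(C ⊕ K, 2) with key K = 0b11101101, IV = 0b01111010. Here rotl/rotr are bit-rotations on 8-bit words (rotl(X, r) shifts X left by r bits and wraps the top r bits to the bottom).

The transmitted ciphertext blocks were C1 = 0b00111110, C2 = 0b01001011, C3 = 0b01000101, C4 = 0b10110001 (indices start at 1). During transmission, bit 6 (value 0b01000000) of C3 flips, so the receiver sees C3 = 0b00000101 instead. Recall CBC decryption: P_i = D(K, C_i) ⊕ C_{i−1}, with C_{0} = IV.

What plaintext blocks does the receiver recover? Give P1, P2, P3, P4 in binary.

P1 = 0b10001110, P2 = 0b10010111, P3 = 0b01110001, P4 = 0b00010010

Only C3 changed, to 0b00000101. In CBC, a change in C_i garbles P_i and flips the same bit in P_{i+1}. Decrypting the received ciphertext:
P1: D(K, 0b00111110) = 0b11110100; 0b11110100 ⊕ 0b01111010 = 0b10001110.
P2: D(K, 0b01001011) = 0b10101001; 0b10101001 ⊕ 0b00111110 = 0b10010111.
P3: D(K, 0b00000101) = 0b00111010; 0b00111010 ⊕ 0b01001011 = 0b01110001.
P4: D(K, 0b10110001) = 0b00010111; 0b00010111 ⊕ 0b00000101 = 0b00010010.
Blocks that differ from the original plaintext: P3, P4.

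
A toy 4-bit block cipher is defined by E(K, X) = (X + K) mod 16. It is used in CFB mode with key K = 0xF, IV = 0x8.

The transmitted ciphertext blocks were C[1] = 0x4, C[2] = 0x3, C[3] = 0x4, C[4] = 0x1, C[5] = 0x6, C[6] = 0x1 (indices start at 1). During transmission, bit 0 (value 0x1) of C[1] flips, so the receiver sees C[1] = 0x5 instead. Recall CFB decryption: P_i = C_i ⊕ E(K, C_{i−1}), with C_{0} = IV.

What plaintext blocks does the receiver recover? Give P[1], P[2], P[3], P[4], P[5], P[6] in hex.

P[1] = 0x2, P[2] = 0x7, P[3] = 0x6, P[4] = 0x2, P[5] = 0x6, P[6] = 0x4

Only C[1] changed, to 0x5. In CFB, a change in C_i flips the same bit in P_i and garbles P_{i+1}. Decrypting the received ciphertext:
P[1]: E(K, 0x8) = 0x7; 0x5 ⊕ 0x7 = 0x2.
P[2]: E(K, 0x5) = 0x4; 0x3 ⊕ 0x4 = 0x7.
P[3]: E(K, 0x3) = 0x2; 0x4 ⊕ 0x2 = 0x6.
P[4]: E(K, 0x4) = 0x3; 0x1 ⊕ 0x3 = 0x2.
P[5]: E(K, 0x1) = 0x0; 0x6 ⊕ 0x0 = 0x6.
P[6]: E(K, 0x6) = 0x5; 0x1 ⊕ 0x5 = 0x4.
Blocks that differ from the original plaintext: P[1], P[2].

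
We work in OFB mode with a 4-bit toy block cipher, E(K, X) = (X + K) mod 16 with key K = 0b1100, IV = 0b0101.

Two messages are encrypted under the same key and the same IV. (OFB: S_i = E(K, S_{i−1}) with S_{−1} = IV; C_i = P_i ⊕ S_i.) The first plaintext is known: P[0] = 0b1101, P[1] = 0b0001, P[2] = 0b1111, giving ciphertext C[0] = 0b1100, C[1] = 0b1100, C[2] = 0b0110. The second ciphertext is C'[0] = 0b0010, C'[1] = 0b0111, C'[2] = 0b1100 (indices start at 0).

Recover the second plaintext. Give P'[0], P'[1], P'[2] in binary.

P'[0] = 0b0011, P'[1] = 0b1010, P'[2] = 0b0101

In OFB with a reused IV, both messages share the same keystream S_i, so C_i ⊕ C'_i = P_i ⊕ P'_i and thus P'_i = P_i ⊕ C_i ⊕ C'_i.
P'[0]: 0b1101 ⊕ 0b1100 ⊕ 0b0010 = 0b0011.
P'[1]: 0b0001 ⊕ 0b1100 ⊕ 0b0111 = 0b1010.
P'[2]: 0b1111 ⊕ 0b0110 ⊕ 0b1100 = 0b0101.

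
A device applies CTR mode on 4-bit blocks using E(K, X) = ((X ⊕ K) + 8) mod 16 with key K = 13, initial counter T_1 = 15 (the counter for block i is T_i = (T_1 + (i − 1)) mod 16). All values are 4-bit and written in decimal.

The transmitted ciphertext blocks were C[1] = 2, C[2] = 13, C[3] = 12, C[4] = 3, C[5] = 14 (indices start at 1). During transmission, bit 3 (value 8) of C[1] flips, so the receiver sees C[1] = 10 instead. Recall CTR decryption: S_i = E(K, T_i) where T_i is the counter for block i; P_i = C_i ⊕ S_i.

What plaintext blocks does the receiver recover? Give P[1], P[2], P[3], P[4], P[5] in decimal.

P[1] = 0, P[2] = 8, P[3] = 8, P[4] = 4, P[5] = 8

Only C[1] changed, to 10. In CTR, a change in C_i flips the same bit in P_i only; the keystream is unaffected. Decrypting the received ciphertext:
P[1]: T = 15, S = E(K, T) = 10; 10 ⊕ 10 = 0.
P[2]: T = 0, S = E(K, T) = 5; 13 ⊕ 5 = 8.
P[3]: T = 1, S = E(K, T) = 4; 12 ⊕ 4 = 8.
P[4]: T = 2, S = E(K, T) = 7; 3 ⊕ 7 = 4.
P[5]: T = 3, S = E(K, T) = 6; 14 ⊕ 6 = 8.
Blocks that differ from the original plaintext: P[1].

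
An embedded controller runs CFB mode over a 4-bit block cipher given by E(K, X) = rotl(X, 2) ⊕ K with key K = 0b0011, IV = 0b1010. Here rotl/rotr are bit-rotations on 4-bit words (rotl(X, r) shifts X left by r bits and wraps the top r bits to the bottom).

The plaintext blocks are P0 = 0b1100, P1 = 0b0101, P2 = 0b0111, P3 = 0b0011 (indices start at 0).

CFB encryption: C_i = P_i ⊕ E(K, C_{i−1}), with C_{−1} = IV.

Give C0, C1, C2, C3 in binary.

C0: E(K, 0b1010) = 0b1001; 0b1100 ⊕ 0b1001 = 0b0101.
C1: E(K, 0b0101) = 0b0110; 0b0101 ⊕ 0b0110 = 0b0011.
C2: E(K, 0b0011) = 0b1111; 0b0111 ⊕ 0b1111 = 0b1000.
C3: E(K, 0b1000) = 0b0001; 0b0011 ⊕ 0b0001 = 0b0010.

C0 = 0b0101, C1 = 0b0011, C2 = 0b1000, C3 = 0b0010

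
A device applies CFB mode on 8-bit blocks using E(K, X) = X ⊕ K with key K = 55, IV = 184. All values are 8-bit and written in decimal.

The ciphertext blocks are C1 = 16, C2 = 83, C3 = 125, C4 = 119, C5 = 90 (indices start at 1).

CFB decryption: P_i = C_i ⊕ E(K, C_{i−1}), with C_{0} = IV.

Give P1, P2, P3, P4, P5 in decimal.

P1 = 159, P2 = 116, P3 = 25, P4 = 61, P5 = 26

P1: E(K, 184) = 143; 16 ⊕ 143 = 159.
P2: E(K, 16) = 39; 83 ⊕ 39 = 116.
P3: E(K, 83) = 100; 125 ⊕ 100 = 25.
P4: E(K, 125) = 74; 119 ⊕ 74 = 61.
P5: E(K, 119) = 64; 90 ⊕ 64 = 26.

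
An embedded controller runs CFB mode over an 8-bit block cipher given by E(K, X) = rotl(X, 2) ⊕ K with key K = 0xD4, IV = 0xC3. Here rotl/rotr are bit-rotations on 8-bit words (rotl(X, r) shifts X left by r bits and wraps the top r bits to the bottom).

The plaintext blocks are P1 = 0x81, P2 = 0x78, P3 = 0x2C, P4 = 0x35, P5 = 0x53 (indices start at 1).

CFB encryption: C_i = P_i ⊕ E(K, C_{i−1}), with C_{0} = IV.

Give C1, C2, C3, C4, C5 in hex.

C1: E(K, 0xC3) = 0xDB; 0x81 ⊕ 0xDB = 0x5A.
C2: E(K, 0x5A) = 0xBD; 0x78 ⊕ 0xBD = 0xC5.
C3: E(K, 0xC5) = 0xC3; 0x2C ⊕ 0xC3 = 0xEF.
C4: E(K, 0xEF) = 0x6B; 0x35 ⊕ 0x6B = 0x5E.
C5: E(K, 0x5E) = 0xAD; 0x53 ⊕ 0xAD = 0xFE.

C1 = 0x5A, C2 = 0xC5, C3 = 0xEF, C4 = 0x5E, C5 = 0xFE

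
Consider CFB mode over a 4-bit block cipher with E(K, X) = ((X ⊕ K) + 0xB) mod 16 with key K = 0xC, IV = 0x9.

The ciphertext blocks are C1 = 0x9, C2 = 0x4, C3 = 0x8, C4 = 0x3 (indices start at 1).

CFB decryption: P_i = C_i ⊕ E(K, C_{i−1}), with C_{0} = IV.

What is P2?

P2: E(K, 0x9) = 0x0; 0x4 ⊕ 0x0 = 0x4.

P2 = 0x4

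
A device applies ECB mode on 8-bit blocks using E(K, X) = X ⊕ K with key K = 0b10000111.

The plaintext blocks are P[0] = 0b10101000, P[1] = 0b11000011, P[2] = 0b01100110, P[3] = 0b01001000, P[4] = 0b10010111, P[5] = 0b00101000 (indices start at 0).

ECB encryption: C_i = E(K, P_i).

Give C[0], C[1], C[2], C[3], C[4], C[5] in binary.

C[0]: E(K, 0b10101000) = 0b00101111.
C[1]: E(K, 0b11000011) = 0b01000100.
C[2]: E(K, 0b01100110) = 0b11100001.
C[3]: E(K, 0b01001000) = 0b11001111.
C[4]: E(K, 0b10010111) = 0b00010000.
C[5]: E(K, 0b00101000) = 0b10101111.

C[0] = 0b00101111, C[1] = 0b01000100, C[2] = 0b11100001, C[3] = 0b11001111, C[4] = 0b00010000, C[5] = 0b10101111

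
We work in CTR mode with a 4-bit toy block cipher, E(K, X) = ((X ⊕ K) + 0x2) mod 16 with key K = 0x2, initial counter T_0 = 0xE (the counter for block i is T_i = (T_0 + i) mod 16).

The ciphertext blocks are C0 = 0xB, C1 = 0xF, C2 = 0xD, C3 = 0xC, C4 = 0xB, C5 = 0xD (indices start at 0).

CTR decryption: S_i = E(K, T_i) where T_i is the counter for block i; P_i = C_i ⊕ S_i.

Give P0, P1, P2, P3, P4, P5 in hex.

P0: T = 0xE, S = E(K, T) = 0xE; 0xB ⊕ 0xE = 0x5.
P1: T = 0xF, S = E(K, T) = 0xF; 0xF ⊕ 0xF = 0x0.
P2: T = 0x0, S = E(K, T) = 0x4; 0xD ⊕ 0x4 = 0x9.
P3: T = 0x1, S = E(K, T) = 0x5; 0xC ⊕ 0x5 = 0x9.
P4: T = 0x2, S = E(K, T) = 0x2; 0xB ⊕ 0x2 = 0x9.
P5: T = 0x3, S = E(K, T) = 0x3; 0xD ⊕ 0x3 = 0xE.

P0 = 0x5, P1 = 0x0, P2 = 0x9, P3 = 0x9, P4 = 0x9, P5 = 0xE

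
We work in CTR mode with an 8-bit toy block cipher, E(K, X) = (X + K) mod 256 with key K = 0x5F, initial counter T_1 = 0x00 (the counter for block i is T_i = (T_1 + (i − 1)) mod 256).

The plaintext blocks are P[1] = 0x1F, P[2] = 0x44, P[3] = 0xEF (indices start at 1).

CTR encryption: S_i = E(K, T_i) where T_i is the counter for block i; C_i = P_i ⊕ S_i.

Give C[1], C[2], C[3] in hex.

C[1]: T = 0x00, S = E(K, T) = 0x5F; 0x1F ⊕ 0x5F = 0x40.
C[2]: T = 0x01, S = E(K, T) = 0x60; 0x44 ⊕ 0x60 = 0x24.
C[3]: T = 0x02, S = E(K, T) = 0x61; 0xEF ⊕ 0x61 = 0x8E.

C[1] = 0x40, C[2] = 0x24, C[3] = 0x8E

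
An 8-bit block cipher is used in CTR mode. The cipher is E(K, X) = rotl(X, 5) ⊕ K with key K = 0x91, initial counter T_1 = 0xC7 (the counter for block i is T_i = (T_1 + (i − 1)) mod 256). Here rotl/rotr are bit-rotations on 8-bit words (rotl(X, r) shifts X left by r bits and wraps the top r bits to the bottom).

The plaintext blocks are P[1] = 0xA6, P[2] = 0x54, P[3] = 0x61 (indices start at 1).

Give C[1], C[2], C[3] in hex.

C[1] = 0xCF, C[2] = 0xDC, C[3] = 0xC9

CTR encryption: S_i = E(K, T_i) where T_i is the counter for block i; C_i = P_i ⊕ S_i.
C[1]: T = 0xC7, S = E(K, T) = 0x69; 0xA6 ⊕ 0x69 = 0xCF.
C[2]: T = 0xC8, S = E(K, T) = 0x88; 0x54 ⊕ 0x88 = 0xDC.
C[3]: T = 0xC9, S = E(K, T) = 0xA8; 0x61 ⊕ 0xA8 = 0xC9.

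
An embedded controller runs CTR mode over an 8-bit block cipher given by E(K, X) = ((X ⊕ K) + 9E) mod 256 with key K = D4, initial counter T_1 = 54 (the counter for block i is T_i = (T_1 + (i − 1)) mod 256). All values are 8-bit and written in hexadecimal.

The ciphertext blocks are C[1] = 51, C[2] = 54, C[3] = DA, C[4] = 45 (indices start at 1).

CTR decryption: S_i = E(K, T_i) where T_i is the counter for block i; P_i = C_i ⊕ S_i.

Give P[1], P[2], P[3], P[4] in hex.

P[1]: T = 54, S = E(K, T) = 1E; 51 ⊕ 1E = 4F.
P[2]: T = 55, S = E(K, T) = 1F; 54 ⊕ 1F = 4B.
P[3]: T = 56, S = E(K, T) = 20; DA ⊕ 20 = FA.
P[4]: T = 57, S = E(K, T) = 21; 45 ⊕ 21 = 64.

P[1] = 4F, P[2] = 4B, P[3] = FA, P[4] = 64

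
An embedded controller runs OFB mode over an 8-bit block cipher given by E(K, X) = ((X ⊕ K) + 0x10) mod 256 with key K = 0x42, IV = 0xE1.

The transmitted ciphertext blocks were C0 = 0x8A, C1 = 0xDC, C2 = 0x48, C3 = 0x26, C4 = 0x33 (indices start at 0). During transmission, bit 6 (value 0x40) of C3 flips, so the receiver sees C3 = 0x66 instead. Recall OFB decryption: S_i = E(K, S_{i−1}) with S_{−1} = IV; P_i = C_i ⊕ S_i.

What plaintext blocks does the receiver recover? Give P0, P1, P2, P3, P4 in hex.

Only C3 changed, to 0x66. In OFB, a change in C_i flips the same bit in P_i only; the keystream is unaffected. Decrypting the received ciphertext:
P0: S = E(K, 0xE1) = 0xB3; 0x8A ⊕ 0xB3 = 0x39.
P1: S = E(K, 0xB3) = 0x01; 0xDC ⊕ 0x01 = 0xDD.
P2: S = E(K, 0x01) = 0x53; 0x48 ⊕ 0x53 = 0x1B.
P3: S = E(K, 0x53) = 0x21; 0x66 ⊕ 0x21 = 0x47.
P4: S = E(K, 0x21) = 0x73; 0x33 ⊕ 0x73 = 0x40.
Blocks that differ from the original plaintext: P3.

P0 = 0x39, P1 = 0xDD, P2 = 0x1B, P3 = 0x47, P4 = 0x40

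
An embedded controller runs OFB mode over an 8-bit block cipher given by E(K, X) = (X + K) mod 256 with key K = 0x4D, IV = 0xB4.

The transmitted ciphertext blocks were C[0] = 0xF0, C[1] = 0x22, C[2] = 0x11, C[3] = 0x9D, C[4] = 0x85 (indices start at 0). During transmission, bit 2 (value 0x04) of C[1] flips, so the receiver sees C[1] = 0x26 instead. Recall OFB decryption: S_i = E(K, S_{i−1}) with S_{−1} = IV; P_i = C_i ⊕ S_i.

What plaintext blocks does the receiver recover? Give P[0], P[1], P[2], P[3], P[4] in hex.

Only C[1] changed, to 0x26. In OFB, a change in C_i flips the same bit in P_i only; the keystream is unaffected. Decrypting the received ciphertext:
P[0]: S = E(K, 0xB4) = 0x01; 0xF0 ⊕ 0x01 = 0xF1.
P[1]: S = E(K, 0x01) = 0x4E; 0x26 ⊕ 0x4E = 0x68.
P[2]: S = E(K, 0x4E) = 0x9B; 0x11 ⊕ 0x9B = 0x8A.
P[3]: S = E(K, 0x9B) = 0xE8; 0x9D ⊕ 0xE8 = 0x75.
P[4]: S = E(K, 0xE8) = 0x35; 0x85 ⊕ 0x35 = 0xB0.
Blocks that differ from the original plaintext: P[1].

P[0] = 0xF1, P[1] = 0x68, P[2] = 0x8A, P[3] = 0x75, P[4] = 0xB0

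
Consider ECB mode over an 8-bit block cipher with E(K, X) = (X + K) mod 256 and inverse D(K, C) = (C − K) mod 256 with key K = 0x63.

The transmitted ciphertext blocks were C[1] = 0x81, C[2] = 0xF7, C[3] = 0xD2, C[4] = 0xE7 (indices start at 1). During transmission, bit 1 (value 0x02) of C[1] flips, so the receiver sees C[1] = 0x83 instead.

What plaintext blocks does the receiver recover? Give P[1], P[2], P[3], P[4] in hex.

ECB decryption: P_i = D(K, C_i).
Only C[1] changed, to 0x83. In ECB, a change in C_i affects only P_i. Decrypting the received ciphertext:
P[1]: D(K, 0x83) = 0x20.
P[2]: D(K, 0xF7) = 0x94.
P[3]: D(K, 0xD2) = 0x6F.
P[4]: D(K, 0xE7) = 0x84.
Blocks that differ from the original plaintext: P[1].

P[1] = 0x20, P[2] = 0x94, P[3] = 0x6F, P[4] = 0x84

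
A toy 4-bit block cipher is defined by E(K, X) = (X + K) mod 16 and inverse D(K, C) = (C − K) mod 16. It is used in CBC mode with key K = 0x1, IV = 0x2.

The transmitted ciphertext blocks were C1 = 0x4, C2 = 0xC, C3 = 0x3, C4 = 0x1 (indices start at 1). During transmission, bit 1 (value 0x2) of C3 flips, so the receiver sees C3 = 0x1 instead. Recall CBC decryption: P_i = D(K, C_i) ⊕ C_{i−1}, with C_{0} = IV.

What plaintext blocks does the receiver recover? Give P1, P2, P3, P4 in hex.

P1 = 0x1, P2 = 0xF, P3 = 0xC, P4 = 0x1

Only C3 changed, to 0x1. In CBC, a change in C_i garbles P_i and flips the same bit in P_{i+1}. Decrypting the received ciphertext:
P1: D(K, 0x4) = 0x3; 0x3 ⊕ 0x2 = 0x1.
P2: D(K, 0xC) = 0xB; 0xB ⊕ 0x4 = 0xF.
P3: D(K, 0x1) = 0x0; 0x0 ⊕ 0xC = 0xC.
P4: D(K, 0x1) = 0x0; 0x0 ⊕ 0x1 = 0x1.
Blocks that differ from the original plaintext: P3, P4.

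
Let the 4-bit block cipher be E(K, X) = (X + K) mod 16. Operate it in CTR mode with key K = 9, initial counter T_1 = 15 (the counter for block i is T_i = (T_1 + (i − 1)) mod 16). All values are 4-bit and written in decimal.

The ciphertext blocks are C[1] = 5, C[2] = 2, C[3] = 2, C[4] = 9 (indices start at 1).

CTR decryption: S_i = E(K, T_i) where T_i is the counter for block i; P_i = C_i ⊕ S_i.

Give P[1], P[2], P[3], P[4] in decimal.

P[1] = 13, P[2] = 11, P[3] = 8, P[4] = 2

P[1]: T = 15, S = E(K, T) = 8; 5 ⊕ 8 = 13.
P[2]: T = 0, S = E(K, T) = 9; 2 ⊕ 9 = 11.
P[3]: T = 1, S = E(K, T) = 10; 2 ⊕ 10 = 8.
P[4]: T = 2, S = E(K, T) = 11; 9 ⊕ 11 = 2.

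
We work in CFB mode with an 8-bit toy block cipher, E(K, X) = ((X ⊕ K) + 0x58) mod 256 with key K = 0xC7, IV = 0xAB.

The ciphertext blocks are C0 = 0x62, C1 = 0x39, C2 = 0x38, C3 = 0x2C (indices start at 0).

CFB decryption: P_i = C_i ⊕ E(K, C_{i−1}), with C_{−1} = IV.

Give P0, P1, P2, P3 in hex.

P0: E(K, 0xAB) = 0xC4; 0x62 ⊕ 0xC4 = 0xA6.
P1: E(K, 0x62) = 0xFD; 0x39 ⊕ 0xFD = 0xC4.
P2: E(K, 0x39) = 0x56; 0x38 ⊕ 0x56 = 0x6E.
P3: E(K, 0x38) = 0x57; 0x2C ⊕ 0x57 = 0x7B.

P0 = 0xA6, P1 = 0xC4, P2 = 0x6E, P3 = 0x7B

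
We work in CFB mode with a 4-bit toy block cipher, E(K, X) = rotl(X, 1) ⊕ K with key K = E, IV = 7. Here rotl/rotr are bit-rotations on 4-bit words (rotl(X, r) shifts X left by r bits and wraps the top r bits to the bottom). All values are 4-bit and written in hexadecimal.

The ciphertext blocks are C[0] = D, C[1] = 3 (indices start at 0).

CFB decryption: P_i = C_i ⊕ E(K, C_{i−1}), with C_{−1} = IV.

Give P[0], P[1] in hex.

P[0] = D, P[1] = 6

P[0]: E(K, 7) = 0; D ⊕ 0 = D.
P[1]: E(K, D) = 5; 3 ⊕ 5 = 6.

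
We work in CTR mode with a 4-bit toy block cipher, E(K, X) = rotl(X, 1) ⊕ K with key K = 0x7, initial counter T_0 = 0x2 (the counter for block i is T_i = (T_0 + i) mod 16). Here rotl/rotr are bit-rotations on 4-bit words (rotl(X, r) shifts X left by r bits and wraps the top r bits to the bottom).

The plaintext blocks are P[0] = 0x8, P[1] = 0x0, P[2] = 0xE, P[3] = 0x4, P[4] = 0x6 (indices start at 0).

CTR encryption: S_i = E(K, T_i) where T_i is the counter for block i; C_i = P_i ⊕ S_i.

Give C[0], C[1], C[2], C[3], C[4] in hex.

C[0] = 0xB, C[1] = 0x1, C[2] = 0x1, C[3] = 0x9, C[4] = 0xD

C[0]: T = 0x2, S = E(K, T) = 0x3; 0x8 ⊕ 0x3 = 0xB.
C[1]: T = 0x3, S = E(K, T) = 0x1; 0x0 ⊕ 0x1 = 0x1.
C[2]: T = 0x4, S = E(K, T) = 0xF; 0xE ⊕ 0xF = 0x1.
C[3]: T = 0x5, S = E(K, T) = 0xD; 0x4 ⊕ 0xD = 0x9.
C[4]: T = 0x6, S = E(K, T) = 0xB; 0x6 ⊕ 0xB = 0xD.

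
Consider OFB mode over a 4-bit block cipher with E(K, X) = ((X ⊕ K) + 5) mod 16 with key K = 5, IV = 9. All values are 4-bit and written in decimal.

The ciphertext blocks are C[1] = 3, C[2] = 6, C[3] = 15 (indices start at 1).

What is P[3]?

P[3] = 14

OFB decryption: S_i = E(K, S_{i−1}) with S_{0} = IV; P_i = C_i ⊕ S_i.
P[1]: S = E(K, 9) = 1; 3 ⊕ 1 = 2.
P[2]: S = E(K, 1) = 9; 6 ⊕ 9 = 15.
P[3]: S = E(K, 9) = 1; 15 ⊕ 1 = 14.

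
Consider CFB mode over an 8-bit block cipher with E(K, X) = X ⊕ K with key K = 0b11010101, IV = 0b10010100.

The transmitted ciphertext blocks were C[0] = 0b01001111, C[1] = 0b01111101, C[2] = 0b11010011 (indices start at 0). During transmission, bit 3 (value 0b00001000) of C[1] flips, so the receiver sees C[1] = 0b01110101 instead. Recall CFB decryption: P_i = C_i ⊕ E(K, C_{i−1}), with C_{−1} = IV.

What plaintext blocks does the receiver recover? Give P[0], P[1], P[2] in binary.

Only C[1] changed, to 0b01110101. In CFB, a change in C_i flips the same bit in P_i and garbles P_{i+1}. Decrypting the received ciphertext:
P[0]: E(K, 0b10010100) = 0b01000001; 0b01001111 ⊕ 0b01000001 = 0b00001110.
P[1]: E(K, 0b01001111) = 0b10011010; 0b01110101 ⊕ 0b10011010 = 0b11101111.
P[2]: E(K, 0b01110101) = 0b10100000; 0b11010011 ⊕ 0b10100000 = 0b01110011.
Blocks that differ from the original plaintext: P[1], P[2].

P[0] = 0b00001110, P[1] = 0b11101111, P[2] = 0b01110011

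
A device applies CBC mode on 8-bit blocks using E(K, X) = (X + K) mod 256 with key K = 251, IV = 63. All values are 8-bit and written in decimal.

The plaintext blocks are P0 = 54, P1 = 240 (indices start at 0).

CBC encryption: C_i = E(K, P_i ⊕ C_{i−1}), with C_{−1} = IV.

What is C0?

C0 = 4

C0: P0 ⊕ 63 = 9; E(K, 9) = 4.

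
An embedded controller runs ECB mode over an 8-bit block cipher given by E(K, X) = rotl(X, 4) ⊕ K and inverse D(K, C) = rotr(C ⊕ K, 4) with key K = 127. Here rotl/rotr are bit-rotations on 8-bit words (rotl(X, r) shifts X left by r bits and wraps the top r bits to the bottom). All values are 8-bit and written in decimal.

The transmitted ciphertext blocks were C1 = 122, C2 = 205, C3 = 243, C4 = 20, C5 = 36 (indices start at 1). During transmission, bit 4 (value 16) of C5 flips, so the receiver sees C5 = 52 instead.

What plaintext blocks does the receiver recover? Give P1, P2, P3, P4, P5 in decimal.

ECB decryption: P_i = D(K, C_i).
Only C5 changed, to 52. In ECB, a change in C_i affects only P_i. Decrypting the received ciphertext:
P1: D(K, 122) = 80.
P2: D(K, 205) = 43.
P3: D(K, 243) = 200.
P4: D(K, 20) = 182.
P5: D(K, 52) = 180.
Blocks that differ from the original plaintext: P5.

P1 = 80, P2 = 43, P3 = 200, P4 = 182, P5 = 180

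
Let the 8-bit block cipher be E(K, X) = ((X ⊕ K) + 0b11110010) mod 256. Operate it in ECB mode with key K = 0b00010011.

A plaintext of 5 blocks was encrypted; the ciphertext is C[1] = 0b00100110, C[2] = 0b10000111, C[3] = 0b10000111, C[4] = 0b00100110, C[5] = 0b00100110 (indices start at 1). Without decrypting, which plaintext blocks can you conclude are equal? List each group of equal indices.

P[1] = P[4] = P[5]; P[2] = P[3]

ECB encrypts each block independently with the same key, so equal ciphertext blocks imply equal plaintext blocks.
C[1] = C[4] = C[5] = 0b00100110, so P[1] = P[4] = P[5].
C[2] = C[3] = 0b10000111, so P[2] = P[3].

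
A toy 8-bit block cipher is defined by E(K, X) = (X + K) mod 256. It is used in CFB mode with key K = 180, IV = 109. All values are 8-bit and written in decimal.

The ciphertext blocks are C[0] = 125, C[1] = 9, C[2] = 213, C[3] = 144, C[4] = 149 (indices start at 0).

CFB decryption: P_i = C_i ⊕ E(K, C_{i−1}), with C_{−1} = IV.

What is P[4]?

P[4] = 209

P[4]: E(K, 144) = 68; 149 ⊕ 68 = 209.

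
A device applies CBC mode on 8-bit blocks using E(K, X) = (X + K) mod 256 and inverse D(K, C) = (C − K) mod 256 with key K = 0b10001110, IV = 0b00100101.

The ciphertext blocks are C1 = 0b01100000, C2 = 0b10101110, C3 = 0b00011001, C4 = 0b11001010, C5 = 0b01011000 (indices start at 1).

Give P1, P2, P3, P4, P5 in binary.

P1 = 0b11110111, P2 = 0b01000000, P3 = 0b00100101, P4 = 0b00100101, P5 = 0b00000000

CBC decryption: P_i = D(K, C_i) ⊕ C_{i−1}, with C_{0} = IV.
P1: D(K, 0b01100000) = 0b11010010; 0b11010010 ⊕ 0b00100101 = 0b11110111.
P2: D(K, 0b10101110) = 0b00100000; 0b00100000 ⊕ 0b01100000 = 0b01000000.
P3: D(K, 0b00011001) = 0b10001011; 0b10001011 ⊕ 0b10101110 = 0b00100101.
P4: D(K, 0b11001010) = 0b00111100; 0b00111100 ⊕ 0b00011001 = 0b00100101.
P5: D(K, 0b01011000) = 0b11001010; 0b11001010 ⊕ 0b11001010 = 0b00000000.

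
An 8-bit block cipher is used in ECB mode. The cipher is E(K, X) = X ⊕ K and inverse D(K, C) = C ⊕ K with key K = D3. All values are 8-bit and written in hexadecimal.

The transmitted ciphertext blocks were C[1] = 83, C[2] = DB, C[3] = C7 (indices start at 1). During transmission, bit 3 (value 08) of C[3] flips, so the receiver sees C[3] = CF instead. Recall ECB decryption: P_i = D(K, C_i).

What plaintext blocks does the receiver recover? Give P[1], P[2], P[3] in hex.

P[1] = 50, P[2] = 08, P[3] = 1C

Only C[3] changed, to CF. In ECB, a change in C_i affects only P_i. Decrypting the received ciphertext:
P[1]: D(K, 83) = 50.
P[2]: D(K, DB) = 08.
P[3]: D(K, CF) = 1C.
Blocks that differ from the original plaintext: P[3].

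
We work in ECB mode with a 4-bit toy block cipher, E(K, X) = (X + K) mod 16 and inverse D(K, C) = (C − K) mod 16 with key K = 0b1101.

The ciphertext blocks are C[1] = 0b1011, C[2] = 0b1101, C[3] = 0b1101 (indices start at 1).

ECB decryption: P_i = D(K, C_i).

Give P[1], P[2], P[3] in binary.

P[1]: D(K, 0b1011) = 0b1110.
P[2]: D(K, 0b1101) = 0b0000.
P[3]: D(K, 0b1101) = 0b0000.

P[1] = 0b1110, P[2] = 0b0000, P[3] = 0b0000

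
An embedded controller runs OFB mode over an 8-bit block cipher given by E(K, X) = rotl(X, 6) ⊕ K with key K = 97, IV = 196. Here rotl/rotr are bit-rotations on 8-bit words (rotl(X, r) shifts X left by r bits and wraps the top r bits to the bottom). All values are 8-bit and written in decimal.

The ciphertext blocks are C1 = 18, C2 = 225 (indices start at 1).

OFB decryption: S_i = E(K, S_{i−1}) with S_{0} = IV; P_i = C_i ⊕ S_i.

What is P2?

P2 = 148

P1: S = E(K, 196) = 80; 18 ⊕ 80 = 66.
P2: S = E(K, 80) = 117; 225 ⊕ 117 = 148.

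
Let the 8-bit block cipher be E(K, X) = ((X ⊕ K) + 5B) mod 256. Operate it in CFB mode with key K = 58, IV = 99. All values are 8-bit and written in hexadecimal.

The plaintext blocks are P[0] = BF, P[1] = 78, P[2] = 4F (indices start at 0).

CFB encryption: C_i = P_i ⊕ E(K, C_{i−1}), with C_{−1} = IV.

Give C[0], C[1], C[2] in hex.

C[0]: E(K, 99) = 1C; BF ⊕ 1C = A3.
C[1]: E(K, A3) = 56; 78 ⊕ 56 = 2E.
C[2]: E(K, 2E) = D1; 4F ⊕ D1 = 9E.

C[0] = A3, C[1] = 2E, C[2] = 9E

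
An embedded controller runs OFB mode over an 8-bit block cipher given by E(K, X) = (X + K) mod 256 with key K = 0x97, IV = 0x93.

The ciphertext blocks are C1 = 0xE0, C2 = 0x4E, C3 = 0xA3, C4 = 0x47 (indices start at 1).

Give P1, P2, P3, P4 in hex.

OFB decryption: S_i = E(K, S_{i−1}) with S_{0} = IV; P_i = C_i ⊕ S_i.
P1: S = E(K, 0x93) = 0x2A; 0xE0 ⊕ 0x2A = 0xCA.
P2: S = E(K, 0x2A) = 0xC1; 0x4E ⊕ 0xC1 = 0x8F.
P3: S = E(K, 0xC1) = 0x58; 0xA3 ⊕ 0x58 = 0xFB.
P4: S = E(K, 0x58) = 0xEF; 0x47 ⊕ 0xEF = 0xA8.

P1 = 0xCA, P2 = 0x8F, P3 = 0xFB, P4 = 0xA8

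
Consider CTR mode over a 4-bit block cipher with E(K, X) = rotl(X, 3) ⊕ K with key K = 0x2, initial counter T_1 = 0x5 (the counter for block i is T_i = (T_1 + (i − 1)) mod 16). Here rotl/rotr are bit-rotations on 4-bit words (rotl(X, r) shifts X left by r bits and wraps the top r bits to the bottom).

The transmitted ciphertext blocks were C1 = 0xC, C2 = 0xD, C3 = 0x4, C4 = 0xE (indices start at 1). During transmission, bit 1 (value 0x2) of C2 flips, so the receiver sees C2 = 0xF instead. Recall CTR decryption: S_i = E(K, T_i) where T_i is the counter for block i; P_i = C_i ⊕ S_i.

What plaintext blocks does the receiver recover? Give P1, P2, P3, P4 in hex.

P1 = 0x4, P2 = 0xE, P3 = 0xD, P4 = 0x8

Only C2 changed, to 0xF. In CTR, a change in C_i flips the same bit in P_i only; the keystream is unaffected. Decrypting the received ciphertext:
P1: T = 0x5, S = E(K, T) = 0x8; 0xC ⊕ 0x8 = 0x4.
P2: T = 0x6, S = E(K, T) = 0x1; 0xF ⊕ 0x1 = 0xE.
P3: T = 0x7, S = E(K, T) = 0x9; 0x4 ⊕ 0x9 = 0xD.
P4: T = 0x8, S = E(K, T) = 0x6; 0xE ⊕ 0x6 = 0x8.
Blocks that differ from the original plaintext: P2.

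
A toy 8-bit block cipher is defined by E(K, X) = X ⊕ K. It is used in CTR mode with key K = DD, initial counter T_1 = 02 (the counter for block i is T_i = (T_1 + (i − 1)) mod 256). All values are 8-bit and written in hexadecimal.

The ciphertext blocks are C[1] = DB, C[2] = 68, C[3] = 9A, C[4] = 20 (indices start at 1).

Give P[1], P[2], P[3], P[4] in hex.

CTR decryption: S_i = E(K, T_i) where T_i is the counter for block i; P_i = C_i ⊕ S_i.
P[1]: T = 02, S = E(K, T) = DF; DB ⊕ DF = 04.
P[2]: T = 03, S = E(K, T) = DE; 68 ⊕ DE = B6.
P[3]: T = 04, S = E(K, T) = D9; 9A ⊕ D9 = 43.
P[4]: T = 05, S = E(K, T) = D8; 20 ⊕ D8 = F8.

P[1] = 04, P[2] = B6, P[3] = 43, P[4] = F8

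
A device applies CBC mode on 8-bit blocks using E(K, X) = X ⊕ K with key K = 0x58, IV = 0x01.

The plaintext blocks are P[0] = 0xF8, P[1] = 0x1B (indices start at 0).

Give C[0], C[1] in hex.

C[0] = 0xA1, C[1] = 0xE2

CBC encryption: C_i = E(K, P_i ⊕ C_{i−1}), with C_{−1} = IV.
C[0]: P[0] ⊕ 0x01 = 0xF9; E(K, 0xF9) = 0xA1.
C[1]: P[1] ⊕ 0xA1 = 0xBA; E(K, 0xBA) = 0xE2.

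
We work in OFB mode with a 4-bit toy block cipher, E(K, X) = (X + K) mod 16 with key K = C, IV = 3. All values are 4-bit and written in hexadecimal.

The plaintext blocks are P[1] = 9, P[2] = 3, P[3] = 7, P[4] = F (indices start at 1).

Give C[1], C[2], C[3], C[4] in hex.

OFB encryption: S_i = E(K, S_{i−1}) with S_{0} = IV; C_i = P_i ⊕ S_i.
C[1]: S = E(K, 3) = F; 9 ⊕ F = 6.
C[2]: S = E(K, F) = B; 3 ⊕ B = 8.
C[3]: S = E(K, B) = 7; 7 ⊕ 7 = 0.
C[4]: S = E(K, 7) = 3; F ⊕ 3 = C.

C[1] = 6, C[2] = 8, C[3] = 0, C[4] = C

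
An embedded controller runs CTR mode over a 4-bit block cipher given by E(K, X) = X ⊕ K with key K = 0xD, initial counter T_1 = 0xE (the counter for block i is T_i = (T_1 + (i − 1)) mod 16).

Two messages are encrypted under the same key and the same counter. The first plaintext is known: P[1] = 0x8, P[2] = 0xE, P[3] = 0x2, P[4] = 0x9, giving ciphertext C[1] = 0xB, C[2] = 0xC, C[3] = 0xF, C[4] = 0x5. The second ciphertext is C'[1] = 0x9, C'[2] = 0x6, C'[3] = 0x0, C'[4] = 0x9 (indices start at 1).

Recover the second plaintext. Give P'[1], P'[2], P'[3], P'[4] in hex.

In CTR with a reused counter, both messages share the same keystream S_i, so C_i ⊕ C'_i = P_i ⊕ P'_i and thus P'_i = P_i ⊕ C_i ⊕ C'_i.
P'[1]: 0x8 ⊕ 0xB ⊕ 0x9 = 0xA.
P'[2]: 0xE ⊕ 0xC ⊕ 0x6 = 0x4.
P'[3]: 0x2 ⊕ 0xF ⊕ 0x0 = 0xD.
P'[4]: 0x9 ⊕ 0x5 ⊕ 0x9 = 0x5.

P'[1] = 0xA, P'[2] = 0x4, P'[3] = 0xD, P'[4] = 0x5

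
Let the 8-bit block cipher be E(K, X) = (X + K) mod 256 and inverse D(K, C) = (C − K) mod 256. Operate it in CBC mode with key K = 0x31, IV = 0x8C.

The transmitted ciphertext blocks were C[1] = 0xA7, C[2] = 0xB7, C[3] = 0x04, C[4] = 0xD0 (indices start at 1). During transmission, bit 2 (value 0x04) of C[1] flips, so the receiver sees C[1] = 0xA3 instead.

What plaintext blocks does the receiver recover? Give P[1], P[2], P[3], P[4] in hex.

P[1] = 0xFE, P[2] = 0x25, P[3] = 0x64, P[4] = 0x9B

CBC decryption: P_i = D(K, C_i) ⊕ C_{i−1}, with C_{0} = IV.
Only C[1] changed, to 0xA3. In CBC, a change in C_i garbles P_i and flips the same bit in P_{i+1}. Decrypting the received ciphertext:
P[1]: D(K, 0xA3) = 0x72; 0x72 ⊕ 0x8C = 0xFE.
P[2]: D(K, 0xB7) = 0x86; 0x86 ⊕ 0xA3 = 0x25.
P[3]: D(K, 0x04) = 0xD3; 0xD3 ⊕ 0xB7 = 0x64.
P[4]: D(K, 0xD0) = 0x9F; 0x9F ⊕ 0x04 = 0x9B.
Blocks that differ from the original plaintext: P[1], P[2].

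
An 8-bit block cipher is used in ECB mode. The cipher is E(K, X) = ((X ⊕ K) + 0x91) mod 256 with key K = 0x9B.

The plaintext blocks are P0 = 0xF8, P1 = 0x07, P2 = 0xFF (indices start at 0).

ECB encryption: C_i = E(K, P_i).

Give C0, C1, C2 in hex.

C0 = 0xF4, C1 = 0x2D, C2 = 0xF5

C0: E(K, 0xF8) = 0xF4.
C1: E(K, 0x07) = 0x2D.
C2: E(K, 0xFF) = 0xF5.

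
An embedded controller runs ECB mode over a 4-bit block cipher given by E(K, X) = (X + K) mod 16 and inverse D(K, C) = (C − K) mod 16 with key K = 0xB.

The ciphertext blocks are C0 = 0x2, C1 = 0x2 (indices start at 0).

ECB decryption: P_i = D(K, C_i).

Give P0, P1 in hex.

P0: D(K, 0x2) = 0x7.
P1: D(K, 0x2) = 0x7.

P0 = 0x7, P1 = 0x7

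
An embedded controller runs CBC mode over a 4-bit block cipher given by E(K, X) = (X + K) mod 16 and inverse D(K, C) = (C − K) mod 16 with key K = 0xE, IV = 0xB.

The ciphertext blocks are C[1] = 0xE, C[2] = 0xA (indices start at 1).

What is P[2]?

P[2] = 0x2

CBC decryption: P_i = D(K, C_i) ⊕ C_{i−1}, with C_{0} = IV.
P[2]: D(K, 0xA) = 0xC; 0xC ⊕ 0xE = 0x2.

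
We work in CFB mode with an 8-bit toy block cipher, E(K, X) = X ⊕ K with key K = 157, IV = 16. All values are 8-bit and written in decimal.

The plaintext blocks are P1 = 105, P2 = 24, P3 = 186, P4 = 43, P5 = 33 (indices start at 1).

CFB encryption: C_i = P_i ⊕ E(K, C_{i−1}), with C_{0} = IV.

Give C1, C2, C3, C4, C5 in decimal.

C1 = 228, C2 = 97, C3 = 70, C4 = 240, C5 = 76

C1: E(K, 16) = 141; 105 ⊕ 141 = 228.
C2: E(K, 228) = 121; 24 ⊕ 121 = 97.
C3: E(K, 97) = 252; 186 ⊕ 252 = 70.
C4: E(K, 70) = 219; 43 ⊕ 219 = 240.
C5: E(K, 240) = 109; 33 ⊕ 109 = 76.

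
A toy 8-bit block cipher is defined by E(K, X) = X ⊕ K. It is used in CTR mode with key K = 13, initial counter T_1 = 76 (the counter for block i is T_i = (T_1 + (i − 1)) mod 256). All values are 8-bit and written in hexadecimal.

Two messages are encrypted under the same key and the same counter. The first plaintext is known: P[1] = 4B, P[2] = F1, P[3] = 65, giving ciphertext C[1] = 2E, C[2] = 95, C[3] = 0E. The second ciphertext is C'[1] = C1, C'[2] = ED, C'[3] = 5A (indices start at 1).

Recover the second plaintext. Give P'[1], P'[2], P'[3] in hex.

In CTR with a reused counter, both messages share the same keystream S_i, so C_i ⊕ C'_i = P_i ⊕ P'_i and thus P'_i = P_i ⊕ C_i ⊕ C'_i.
P'[1]: 4B ⊕ 2E ⊕ C1 = A4.
P'[2]: F1 ⊕ 95 ⊕ ED = 89.
P'[3]: 65 ⊕ 0E ⊕ 5A = 31.

P'[1] = A4, P'[2] = 89, P'[3] = 31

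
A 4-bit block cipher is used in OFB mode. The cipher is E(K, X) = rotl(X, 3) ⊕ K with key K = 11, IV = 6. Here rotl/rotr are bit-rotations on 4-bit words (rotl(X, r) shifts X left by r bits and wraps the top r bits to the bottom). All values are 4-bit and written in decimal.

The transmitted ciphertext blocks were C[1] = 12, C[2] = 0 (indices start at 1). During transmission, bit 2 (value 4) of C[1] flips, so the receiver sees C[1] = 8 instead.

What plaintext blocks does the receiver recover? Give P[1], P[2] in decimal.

P[1] = 0, P[2] = 15

OFB decryption: S_i = E(K, S_{i−1}) with S_{0} = IV; P_i = C_i ⊕ S_i.
Only C[1] changed, to 8. In OFB, a change in C_i flips the same bit in P_i only; the keystream is unaffected. Decrypting the received ciphertext:
P[1]: S = E(K, 6) = 8; 8 ⊕ 8 = 0.
P[2]: S = E(K, 8) = 15; 0 ⊕ 15 = 15.
Blocks that differ from the original plaintext: P[1].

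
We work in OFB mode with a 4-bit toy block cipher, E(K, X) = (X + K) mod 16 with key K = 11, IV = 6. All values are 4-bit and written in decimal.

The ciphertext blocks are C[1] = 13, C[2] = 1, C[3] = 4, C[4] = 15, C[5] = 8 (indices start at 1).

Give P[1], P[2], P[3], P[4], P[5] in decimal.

P[1] = 12, P[2] = 13, P[3] = 3, P[4] = 13, P[5] = 5

OFB decryption: S_i = E(K, S_{i−1}) with S_{0} = IV; P_i = C_i ⊕ S_i.
P[1]: S = E(K, 6) = 1; 13 ⊕ 1 = 12.
P[2]: S = E(K, 1) = 12; 1 ⊕ 12 = 13.
P[3]: S = E(K, 12) = 7; 4 ⊕ 7 = 3.
P[4]: S = E(K, 7) = 2; 15 ⊕ 2 = 13.
P[5]: S = E(K, 2) = 13; 8 ⊕ 13 = 5.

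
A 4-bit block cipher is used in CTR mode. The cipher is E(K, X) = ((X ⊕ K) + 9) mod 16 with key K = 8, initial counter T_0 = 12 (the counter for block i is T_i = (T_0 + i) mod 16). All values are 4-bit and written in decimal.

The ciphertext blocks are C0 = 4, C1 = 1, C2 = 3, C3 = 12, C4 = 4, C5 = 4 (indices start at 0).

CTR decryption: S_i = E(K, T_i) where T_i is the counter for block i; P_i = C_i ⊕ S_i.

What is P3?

P3: T = 15, S = E(K, T) = 0; 12 ⊕ 0 = 12.

P3 = 12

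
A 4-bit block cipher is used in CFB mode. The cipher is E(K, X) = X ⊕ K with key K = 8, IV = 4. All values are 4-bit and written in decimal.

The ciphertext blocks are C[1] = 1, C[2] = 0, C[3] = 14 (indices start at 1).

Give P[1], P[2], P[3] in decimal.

P[1] = 13, P[2] = 9, P[3] = 6

CFB decryption: P_i = C_i ⊕ E(K, C_{i−1}), with C_{0} = IV.
P[1]: E(K, 4) = 12; 1 ⊕ 12 = 13.
P[2]: E(K, 1) = 9; 0 ⊕ 9 = 9.
P[3]: E(K, 0) = 8; 14 ⊕ 8 = 6.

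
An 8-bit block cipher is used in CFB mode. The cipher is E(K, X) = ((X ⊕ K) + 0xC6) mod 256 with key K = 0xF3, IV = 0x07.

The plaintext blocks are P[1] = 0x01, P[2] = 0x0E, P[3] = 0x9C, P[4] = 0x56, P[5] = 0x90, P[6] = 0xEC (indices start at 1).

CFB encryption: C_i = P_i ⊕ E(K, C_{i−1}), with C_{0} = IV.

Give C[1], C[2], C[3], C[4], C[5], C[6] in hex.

C[1]: E(K, 0x07) = 0xBA; 0x01 ⊕ 0xBA = 0xBB.
C[2]: E(K, 0xBB) = 0x0E; 0x0E ⊕ 0x0E = 0x00.
C[3]: E(K, 0x00) = 0xB9; 0x9C ⊕ 0xB9 = 0x25.
C[4]: E(K, 0x25) = 0x9C; 0x56 ⊕ 0x9C = 0xCA.
C[5]: E(K, 0xCA) = 0xFF; 0x90 ⊕ 0xFF = 0x6F.
C[6]: E(K, 0x6F) = 0x62; 0xEC ⊕ 0x62 = 0x8E.

C[1] = 0xBB, C[2] = 0x00, C[3] = 0x25, C[4] = 0xCA, C[5] = 0x6F, C[6] = 0x8E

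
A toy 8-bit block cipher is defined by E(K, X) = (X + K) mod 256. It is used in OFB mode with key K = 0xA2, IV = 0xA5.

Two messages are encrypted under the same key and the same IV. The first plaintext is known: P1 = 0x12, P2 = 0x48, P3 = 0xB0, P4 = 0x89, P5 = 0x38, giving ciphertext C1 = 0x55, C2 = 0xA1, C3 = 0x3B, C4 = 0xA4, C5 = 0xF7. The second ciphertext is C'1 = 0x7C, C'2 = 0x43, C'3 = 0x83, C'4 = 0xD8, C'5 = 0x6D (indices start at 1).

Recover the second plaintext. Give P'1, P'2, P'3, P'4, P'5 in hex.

In OFB with a reused IV, both messages share the same keystream S_i, so C_i ⊕ C'_i = P_i ⊕ P'_i and thus P'_i = P_i ⊕ C_i ⊕ C'_i.
P'1: 0x12 ⊕ 0x55 ⊕ 0x7C = 0x3B.
P'2: 0x48 ⊕ 0xA1 ⊕ 0x43 = 0xAA.
P'3: 0xB0 ⊕ 0x3B ⊕ 0x83 = 0x08.
P'4: 0x89 ⊕ 0xA4 ⊕ 0xD8 = 0xF5.
P'5: 0x38 ⊕ 0xF7 ⊕ 0x6D = 0xA2.

P'1 = 0x3B, P'2 = 0xAA, P'3 = 0x08, P'4 = 0xF5, P'5 = 0xA2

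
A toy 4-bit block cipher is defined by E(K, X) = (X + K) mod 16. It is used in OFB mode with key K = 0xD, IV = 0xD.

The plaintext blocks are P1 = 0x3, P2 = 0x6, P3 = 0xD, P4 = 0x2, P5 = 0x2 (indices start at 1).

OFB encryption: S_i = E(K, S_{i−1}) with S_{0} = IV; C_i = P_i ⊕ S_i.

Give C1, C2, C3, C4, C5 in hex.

C1 = 0x9, C2 = 0x1, C3 = 0x9, C4 = 0x3, C5 = 0xC

C1: S = E(K, 0xD) = 0xA; 0x3 ⊕ 0xA = 0x9.
C2: S = E(K, 0xA) = 0x7; 0x6 ⊕ 0x7 = 0x1.
C3: S = E(K, 0x7) = 0x4; 0xD ⊕ 0x4 = 0x9.
C4: S = E(K, 0x4) = 0x1; 0x2 ⊕ 0x1 = 0x3.
C5: S = E(K, 0x1) = 0xE; 0x2 ⊕ 0xE = 0xC.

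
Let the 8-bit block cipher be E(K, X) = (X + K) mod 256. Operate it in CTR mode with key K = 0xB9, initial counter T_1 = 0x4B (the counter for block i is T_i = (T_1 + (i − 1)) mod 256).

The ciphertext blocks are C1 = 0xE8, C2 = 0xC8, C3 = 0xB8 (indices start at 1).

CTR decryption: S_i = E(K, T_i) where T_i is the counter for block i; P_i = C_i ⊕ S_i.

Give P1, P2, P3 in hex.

P1 = 0xEC, P2 = 0xCD, P3 = 0xBE

P1: T = 0x4B, S = E(K, T) = 0x04; 0xE8 ⊕ 0x04 = 0xEC.
P2: T = 0x4C, S = E(K, T) = 0x05; 0xC8 ⊕ 0x05 = 0xCD.
P3: T = 0x4D, S = E(K, T) = 0x06; 0xB8 ⊕ 0x06 = 0xBE.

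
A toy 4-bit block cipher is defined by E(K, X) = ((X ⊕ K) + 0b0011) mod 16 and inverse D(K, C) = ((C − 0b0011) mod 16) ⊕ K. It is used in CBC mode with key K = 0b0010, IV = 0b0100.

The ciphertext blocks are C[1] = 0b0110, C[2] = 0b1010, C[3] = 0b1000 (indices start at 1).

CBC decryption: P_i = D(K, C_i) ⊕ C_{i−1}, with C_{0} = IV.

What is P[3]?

P[3] = 0b1101

P[3]: D(K, 0b1000) = 0b0111; 0b0111 ⊕ 0b1010 = 0b1101.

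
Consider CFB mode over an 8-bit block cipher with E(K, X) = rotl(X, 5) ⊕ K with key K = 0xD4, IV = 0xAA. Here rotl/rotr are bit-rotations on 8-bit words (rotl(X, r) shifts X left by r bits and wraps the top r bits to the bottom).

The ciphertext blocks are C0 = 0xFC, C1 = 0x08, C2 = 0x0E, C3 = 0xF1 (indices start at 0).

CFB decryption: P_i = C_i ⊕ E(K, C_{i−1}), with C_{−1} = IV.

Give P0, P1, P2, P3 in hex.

P0 = 0x7D, P1 = 0x43, P2 = 0xDB, P3 = 0xE4

P0: E(K, 0xAA) = 0x81; 0xFC ⊕ 0x81 = 0x7D.
P1: E(K, 0xFC) = 0x4B; 0x08 ⊕ 0x4B = 0x43.
P2: E(K, 0x08) = 0xD5; 0x0E ⊕ 0xD5 = 0xDB.
P3: E(K, 0x0E) = 0x15; 0xF1 ⊕ 0x15 = 0xE4.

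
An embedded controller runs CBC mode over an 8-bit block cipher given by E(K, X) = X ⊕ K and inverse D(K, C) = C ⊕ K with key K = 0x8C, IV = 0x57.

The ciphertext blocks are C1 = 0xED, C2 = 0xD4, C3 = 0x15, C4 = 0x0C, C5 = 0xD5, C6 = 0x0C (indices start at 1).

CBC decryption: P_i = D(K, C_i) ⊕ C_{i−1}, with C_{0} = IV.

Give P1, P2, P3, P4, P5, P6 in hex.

P1: D(K, 0xED) = 0x61; 0x61 ⊕ 0x57 = 0x36.
P2: D(K, 0xD4) = 0x58; 0x58 ⊕ 0xED = 0xB5.
P3: D(K, 0x15) = 0x99; 0x99 ⊕ 0xD4 = 0x4D.
P4: D(K, 0x0C) = 0x80; 0x80 ⊕ 0x15 = 0x95.
P5: D(K, 0xD5) = 0x59; 0x59 ⊕ 0x0C = 0x55.
P6: D(K, 0x0C) = 0x80; 0x80 ⊕ 0xD5 = 0x55.

P1 = 0x36, P2 = 0xB5, P3 = 0x4D, P4 = 0x95, P5 = 0x55, P6 = 0x55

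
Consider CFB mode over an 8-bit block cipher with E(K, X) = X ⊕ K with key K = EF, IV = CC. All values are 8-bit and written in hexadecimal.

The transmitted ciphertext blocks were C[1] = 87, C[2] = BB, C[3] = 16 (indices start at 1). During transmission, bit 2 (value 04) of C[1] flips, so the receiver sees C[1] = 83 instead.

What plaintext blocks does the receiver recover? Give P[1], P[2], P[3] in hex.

P[1] = A0, P[2] = D7, P[3] = 42

CFB decryption: P_i = C_i ⊕ E(K, C_{i−1}), with C_{0} = IV.
Only C[1] changed, to 83. In CFB, a change in C_i flips the same bit in P_i and garbles P_{i+1}. Decrypting the received ciphertext:
P[1]: E(K, CC) = 23; 83 ⊕ 23 = A0.
P[2]: E(K, 83) = 6C; BB ⊕ 6C = D7.
P[3]: E(K, BB) = 54; 16 ⊕ 54 = 42.
Blocks that differ from the original plaintext: P[1], P[2].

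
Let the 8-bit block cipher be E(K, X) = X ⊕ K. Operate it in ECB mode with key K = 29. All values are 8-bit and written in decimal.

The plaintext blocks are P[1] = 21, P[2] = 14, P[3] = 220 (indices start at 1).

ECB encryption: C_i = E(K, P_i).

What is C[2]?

C[2]: E(K, 14) = 19.

C[2] = 19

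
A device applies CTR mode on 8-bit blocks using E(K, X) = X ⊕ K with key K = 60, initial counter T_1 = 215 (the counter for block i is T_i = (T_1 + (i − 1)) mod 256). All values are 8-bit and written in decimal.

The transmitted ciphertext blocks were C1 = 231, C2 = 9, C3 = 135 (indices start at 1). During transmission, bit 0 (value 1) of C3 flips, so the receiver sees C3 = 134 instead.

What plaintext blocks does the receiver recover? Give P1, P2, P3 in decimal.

P1 = 12, P2 = 237, P3 = 99

CTR decryption: S_i = E(K, T_i) where T_i is the counter for block i; P_i = C_i ⊕ S_i.
Only C3 changed, to 134. In CTR, a change in C_i flips the same bit in P_i only; the keystream is unaffected. Decrypting the received ciphertext:
P1: T = 215, S = E(K, T) = 235; 231 ⊕ 235 = 12.
P2: T = 216, S = E(K, T) = 228; 9 ⊕ 228 = 237.
P3: T = 217, S = E(K, T) = 229; 134 ⊕ 229 = 99.
Blocks that differ from the original plaintext: P3.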